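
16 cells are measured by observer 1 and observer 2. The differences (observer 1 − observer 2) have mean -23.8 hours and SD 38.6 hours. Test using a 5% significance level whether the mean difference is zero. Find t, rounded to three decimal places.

-2.466

H0: μ_d = 0; H1: μ_d ≠ 0 (paired t-test on the differences, two-sided).
t = d̄/(s_d/√n) = -23.8/(38.6/√16) = -2.466
df = n − 1 = 15
Two-sided p-value ≈ 0.026
Since p ≈ 0.026 < α = 0.05, reject H0; the evidence is statistically significant.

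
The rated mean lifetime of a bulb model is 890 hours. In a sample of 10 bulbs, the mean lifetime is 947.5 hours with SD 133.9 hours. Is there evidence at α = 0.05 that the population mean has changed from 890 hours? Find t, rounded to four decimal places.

1.3580

H0: μ = 890; H1: μ ≠ 890 (one-sample t-test, two-sided).
t = (x̄ − μ₀)/(s/√n) = (947.5 − 890)/(133.9/√10) = 1.3580
df = n − 1 = 9
Two-sided p-value ≈ 0.208
Since p ≈ 0.208 > α = 0.05, fail to reject H0; the data do not provide sufficient evidence against H0.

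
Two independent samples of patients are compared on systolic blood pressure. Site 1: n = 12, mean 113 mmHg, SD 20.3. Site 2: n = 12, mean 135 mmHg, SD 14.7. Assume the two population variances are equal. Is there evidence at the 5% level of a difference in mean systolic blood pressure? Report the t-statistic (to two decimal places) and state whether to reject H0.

t = -3.04; reject H0

Let group 1 = site 1, group 2 = site 2. H0: μ_1 = μ_2; H1: μ_1 ≠ μ_2 (two-sample pooled-variance t-test, two-sided).
s_p² = [(12−1)·20.3² + (12−1)·14.7²]/(12+12−2) = 314.09
t = (113 − 135)/√[314.09·(1/12 + 1/12)] = -3.04
df = n₁ + n₂ − 2 = 22
Two-sided p-value ≈ 0.006
Since p ≈ 0.006 < α = 0.05, reject H0; the evidence is statistically significant.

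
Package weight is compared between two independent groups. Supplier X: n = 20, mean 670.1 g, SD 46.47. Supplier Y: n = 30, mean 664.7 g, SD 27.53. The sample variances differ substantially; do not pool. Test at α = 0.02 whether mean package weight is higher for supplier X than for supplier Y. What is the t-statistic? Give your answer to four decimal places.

0.4678

Let group 1 = supplier X, group 2 = supplier Y. H0: μ_1 = μ_2; H1: μ_1 > μ_2 (Welch's two-sample t-test, right-tailed).
t = (x̄_1 − x̄_2)/√(s_1²/n_1 + s_2²/n_2) = (670.1 − 664.7)/√(46.47²/20 + 27.53²/30) = 0.4678
Welch–Satterthwaite df ≈ 27.93
p-value = P(T ≥ 0.4678) ≈ 0.3218
Since p ≈ 0.3218 > α = 0.02, fail to reject H0; the data do not provide sufficient evidence against H0.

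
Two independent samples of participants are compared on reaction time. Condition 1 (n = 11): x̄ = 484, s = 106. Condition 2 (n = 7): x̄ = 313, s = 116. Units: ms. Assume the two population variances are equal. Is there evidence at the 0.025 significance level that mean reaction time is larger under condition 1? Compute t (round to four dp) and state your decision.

t = 3.2194; reject H0

Let group 1 = condition 1, group 2 = condition 2. H0: μ_1 = μ_2; H1: μ_1 > μ_2 (two-sample pooled-variance t-test, right-tailed).
s_p² = [(11−1)·106² + (7−1)·116²]/(11+7−2) = 12068.5
t = (484 − 313)/√[12068.5·(1/11 + 1/7)] = 3.2194
df = n₁ + n₂ − 2 = 16
p-value = P(T ≥ 3.2194) ≈ 0.0027
Since p ≈ 0.0027 < α = 0.025, reject H0; the evidence is statistically significant.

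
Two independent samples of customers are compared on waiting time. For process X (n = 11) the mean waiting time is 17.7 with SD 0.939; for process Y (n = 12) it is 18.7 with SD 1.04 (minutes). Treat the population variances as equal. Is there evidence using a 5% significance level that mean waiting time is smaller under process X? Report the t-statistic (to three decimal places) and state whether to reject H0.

Let group 1 = process X, group 2 = process Y. H0: μ_1 = μ_2; H1: μ_1 < μ_2 (two-sample pooled-variance t-test, left-tailed).
s_p² = [(11−1)·0.939² + (12−1)·1.04²]/(11+12−2) = 0.98642
t = (17.7 − 18.7)/√[0.98642·(1/11 + 1/12)] = -2.412
df = n₁ + n₂ − 2 = 21
p-value = P(T ≤ -2.412) ≈ 0.0125
Since p ≈ 0.0125 < α = 0.05, reject H0; the evidence is statistically significant.

t = -2.412; reject H0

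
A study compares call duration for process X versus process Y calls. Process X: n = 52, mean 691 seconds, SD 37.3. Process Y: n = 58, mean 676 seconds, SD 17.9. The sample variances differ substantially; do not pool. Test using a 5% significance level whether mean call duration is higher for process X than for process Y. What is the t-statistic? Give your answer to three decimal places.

Let group 1 = process X, group 2 = process Y. H0: μ_1 = μ_2; H1: μ_1 > μ_2 (Welch's two-sample t-test, right-tailed).
t = (x̄_1 − x̄_2)/√(s_1²/n_1 + s_2²/n_2) = (691 − 676)/√(37.3²/52 + 17.9²/58) = 2.640
Welch–Satterthwaite df ≈ 71.51
p-value = P(T ≥ 2.640) ≈ 0.005
Since p ≈ 0.005 < α = 0.05, reject H0; the data support H1.

2.640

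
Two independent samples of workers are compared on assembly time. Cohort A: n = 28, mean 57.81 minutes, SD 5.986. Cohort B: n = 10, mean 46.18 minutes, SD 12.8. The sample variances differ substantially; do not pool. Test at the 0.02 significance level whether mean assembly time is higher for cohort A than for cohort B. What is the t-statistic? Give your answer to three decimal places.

2.767

Let group 1 = cohort A, group 2 = cohort B. H0: μ_1 = μ_2; H1: μ_1 > μ_2 (Welch's two-sample t-test, right-tailed).
t = (x̄_1 − x̄_2)/√(s_1²/n_1 + s_2²/n_2) = (57.81 − 46.18)/√(5.986²/28 + 12.8²/10) = 2.767
Welch–Satterthwaite df ≈ 10.44
p-value = P(T ≥ 2.767) ≈ 0.0096
Since p ≈ 0.0096 < α = 0.02, reject H0; the data support H1.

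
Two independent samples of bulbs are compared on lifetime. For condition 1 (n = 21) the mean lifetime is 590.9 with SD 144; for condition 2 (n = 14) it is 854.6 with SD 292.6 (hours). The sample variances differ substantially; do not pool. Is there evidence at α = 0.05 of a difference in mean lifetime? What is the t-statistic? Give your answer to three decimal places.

-3.129

Let group 1 = condition 1, group 2 = condition 2. H0: μ_1 = μ_2; H1: μ_1 ≠ μ_2 (Welch's two-sample t-test, two-sided).
t = (x̄_1 − x̄_2)/√(s_1²/n_1 + s_2²/n_2) = (590.9 − 854.6)/√(144²/21 + 292.6²/14) = -3.129
Welch–Satterthwaite df ≈ 17.24
Two-sided p-value ≈ 0.006
Since p ≈ 0.006 < α = 0.05, reject H0; the evidence is statistically significant.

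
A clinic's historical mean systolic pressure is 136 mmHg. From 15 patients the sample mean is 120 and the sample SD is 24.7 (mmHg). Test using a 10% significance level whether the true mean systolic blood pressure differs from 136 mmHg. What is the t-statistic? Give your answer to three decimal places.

-2.509

H0: μ = 136; H1: μ ≠ 136 (one-sample t-test, two-sided).
t = (x̄ − μ₀)/(s/√n) = (120 − 136)/(24.7/√15) = -2.509
df = n − 1 = 14
Two-sided p-value ≈ 0.025
Since p ≈ 0.025 < α = 0.1, reject H0; the evidence is statistically significant.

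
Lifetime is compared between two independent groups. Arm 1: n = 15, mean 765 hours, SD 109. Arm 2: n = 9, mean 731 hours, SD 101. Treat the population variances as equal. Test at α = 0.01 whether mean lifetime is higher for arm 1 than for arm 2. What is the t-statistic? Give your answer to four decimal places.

Let group 1 = arm 1, group 2 = arm 2. H0: μ_1 = μ_2; H1: μ_1 > μ_2 (two-sample pooled-variance t-test, right-tailed).
s_p² = [(15−1)·109² + (9−1)·101²]/(15+9−2) = 11270.1
t = (765 − 731)/√[11270.1·(1/15 + 1/9)] = 0.7596
df = n₁ + n₂ − 2 = 22
p-value = P(T ≥ 0.7596) ≈ 0.2278
Since p ≈ 0.2278 > α = 0.01, fail to reject H0; the data do not provide sufficient evidence against H0.

0.7596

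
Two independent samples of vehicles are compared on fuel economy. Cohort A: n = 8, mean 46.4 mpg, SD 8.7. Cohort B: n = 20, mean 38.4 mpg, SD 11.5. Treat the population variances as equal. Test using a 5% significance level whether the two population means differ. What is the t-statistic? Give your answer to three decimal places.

1.768

Let group 1 = cohort A, group 2 = cohort B. H0: μ_1 = μ_2; H1: μ_1 ≠ μ_2 (two-sample pooled-variance t-test, two-sided).
s_p² = [(8−1)·8.7² + (20−1)·11.5²]/(8+20−2) = 117.022
t = (46.4 − 38.4)/√[117.022·(1/8 + 1/20)] = 1.768
df = n₁ + n₂ − 2 = 26
Two-sided p-value ≈ 0.089
Since p ≈ 0.089 > α = 0.05, fail to reject H0; the evidence is not statistically significant.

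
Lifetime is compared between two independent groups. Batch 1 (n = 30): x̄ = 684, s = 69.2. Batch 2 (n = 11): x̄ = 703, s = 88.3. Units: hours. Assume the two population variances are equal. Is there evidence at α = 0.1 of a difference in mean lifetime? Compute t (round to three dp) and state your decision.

Let group 1 = batch 1, group 2 = batch 2. H0: μ_1 = μ_2; H1: μ_1 ≠ μ_2 (two-sample pooled-variance t-test, two-sided).
s_p² = [(30−1)·69.2² + (11−1)·88.3²]/(30+11−2) = 5559.99
t = (684 − 703)/√[5559.99·(1/30 + 1/11)] = -0.723
df = n₁ + n₂ − 2 = 39
Two-sided p-value ≈ 0.474
Since p ≈ 0.474 > α = 0.1, fail to reject H0; the evidence is not statistically significant.

t = -0.723; fail to reject H0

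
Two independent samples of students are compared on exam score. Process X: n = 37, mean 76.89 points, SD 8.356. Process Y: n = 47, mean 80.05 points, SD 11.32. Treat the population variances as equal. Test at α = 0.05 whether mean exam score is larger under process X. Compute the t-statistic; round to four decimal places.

-1.4199

Let group 1 = process X, group 2 = process Y. H0: μ_1 = μ_2; H1: μ_1 > μ_2 (two-sample pooled-variance t-test, right-tailed).
s_p² = [(37−1)·8.356² + (47−1)·11.32²]/(37+47−2) = 102.539
t = (76.89 − 80.05)/√[102.539·(1/37 + 1/47)] = -1.4199
df = n₁ + n₂ − 2 = 82
p-value = P(T ≥ -1.4199) ≈ 0.920
Since p ≈ 0.920 > α = 0.05, fail to reject H0; the evidence is not statistically significant.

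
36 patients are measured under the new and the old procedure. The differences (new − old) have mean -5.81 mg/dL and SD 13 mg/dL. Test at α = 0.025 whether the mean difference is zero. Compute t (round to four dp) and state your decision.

H0: μ_d = 0; H1: μ_d ≠ 0 (paired t-test on the differences, two-sided).
t = d̄/(s_d/√n) = -5.81/(13/√36) = -2.6815
df = n − 1 = 35
Two-sided p-value ≈ 0.0111
Since p ≈ 0.0111 < α = 0.025, reject H0; the data support H1.

t = -2.6815; reject H0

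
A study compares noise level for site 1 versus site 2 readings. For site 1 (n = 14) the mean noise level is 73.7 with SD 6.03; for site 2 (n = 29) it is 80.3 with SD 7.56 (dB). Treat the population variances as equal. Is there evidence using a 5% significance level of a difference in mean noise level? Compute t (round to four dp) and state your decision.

t = -2.8521; reject H0

Let group 1 = site 1, group 2 = site 2. H0: μ_1 = μ_2; H1: μ_1 ≠ μ_2 (two-sample pooled-variance t-test, two-sided).
s_p² = [(14−1)·6.03² + (29−1)·7.56²]/(14+29−2) = 50.5608
t = (73.7 − 80.3)/√[50.5608·(1/14 + 1/29)] = -2.8521
df = n₁ + n₂ − 2 = 41
Two-sided p-value ≈ 0.007
Since p ≈ 0.007 < α = 0.05, reject H0; the data support H1.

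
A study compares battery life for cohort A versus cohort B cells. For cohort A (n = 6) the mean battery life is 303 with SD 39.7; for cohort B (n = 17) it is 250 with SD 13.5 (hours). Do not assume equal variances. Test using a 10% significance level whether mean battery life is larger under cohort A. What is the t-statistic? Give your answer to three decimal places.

3.205

Let group 1 = cohort A, group 2 = cohort B. H0: μ_1 = μ_2; H1: μ_1 > μ_2 (Welch's two-sample t-test, right-tailed).
t = (x̄_1 − x̄_2)/√(s_1²/n_1 + s_2²/n_2) = (303 − 250)/√(39.7²/6 + 13.5²/17) = 3.205
Welch–Satterthwaite df ≈ 5.41
p-value = P(T ≥ 3.205) ≈ 0.0107
Since p ≈ 0.0107 < α = 0.1, reject H0; the evidence is statistically significant.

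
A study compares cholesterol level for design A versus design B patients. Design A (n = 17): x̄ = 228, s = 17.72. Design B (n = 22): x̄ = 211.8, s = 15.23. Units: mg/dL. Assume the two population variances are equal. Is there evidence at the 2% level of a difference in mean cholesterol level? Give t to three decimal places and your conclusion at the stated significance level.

t = 3.068; reject H0

Let group 1 = design A, group 2 = design B. H0: μ_1 = μ_2; H1: μ_1 ≠ μ_2 (two-sample pooled-variance t-test, two-sided).
s_p² = [(17−1)·17.72² + (22−1)·15.23²]/(17+22−2) = 267.432
t = (228 − 211.8)/√[267.432·(1/17 + 1/22)] = 3.068
df = n₁ + n₂ − 2 = 37
Two-sided p-value ≈ 0.0040
Since p ≈ 0.0040 < α = 0.02, reject H0; the evidence is statistically significant.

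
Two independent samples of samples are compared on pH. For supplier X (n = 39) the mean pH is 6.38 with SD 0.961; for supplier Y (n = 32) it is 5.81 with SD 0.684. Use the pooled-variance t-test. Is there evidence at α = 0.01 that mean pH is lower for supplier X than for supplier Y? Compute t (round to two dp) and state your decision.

t = 2.82; fail to reject H0

Let group 1 = supplier X, group 2 = supplier Y. H0: μ_1 = μ_2; H1: μ_1 < μ_2 (two-sample pooled-variance t-test, left-tailed).
s_p² = [(39−1)·0.961² + (32−1)·0.684²]/(39+32−2) = 0.718802
t = (6.38 − 5.81)/√[0.718802·(1/39 + 1/32)] = 2.82
df = n₁ + n₂ − 2 = 69
p-value = P(T ≤ 2.82) ≈ 0.997
Since p ≈ 0.997 > α = 0.01, fail to reject H0; the evidence is not statistically significant.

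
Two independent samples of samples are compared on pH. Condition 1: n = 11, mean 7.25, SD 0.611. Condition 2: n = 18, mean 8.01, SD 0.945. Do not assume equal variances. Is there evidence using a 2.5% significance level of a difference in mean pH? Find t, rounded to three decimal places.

-2.629

Let group 1 = condition 1, group 2 = condition 2. H0: μ_1 = μ_2; H1: μ_1 ≠ μ_2 (Welch's two-sample t-test, two-sided).
t = (x̄_1 − x̄_2)/√(s_1²/n_1 + s_2²/n_2) = (7.25 − 8.01)/√(0.611²/11 + 0.945²/18) = -2.629
Welch–Satterthwaite df ≈ 26.85
Two-sided p-value ≈ 0.014
Since p ≈ 0.014 < α = 0.025, reject H0; the evidence is statistically significant.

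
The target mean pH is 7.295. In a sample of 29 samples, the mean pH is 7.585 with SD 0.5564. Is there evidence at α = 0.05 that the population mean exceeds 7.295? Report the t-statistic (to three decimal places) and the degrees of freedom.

H0: μ = 7.295; H1: μ > 7.295 (one-sample t-test, right-tailed).
t = (x̄ − μ₀)/(s/√n) = (7.585 − 7.295)/(0.5564/√29) = 2.807
df = n − 1 = 28
p-value = P(T ≥ 2.807) ≈ 0.0045
Since p ≈ 0.0045 < α = 0.05, reject H0; the evidence is statistically significant.

t = 2.807, df = 28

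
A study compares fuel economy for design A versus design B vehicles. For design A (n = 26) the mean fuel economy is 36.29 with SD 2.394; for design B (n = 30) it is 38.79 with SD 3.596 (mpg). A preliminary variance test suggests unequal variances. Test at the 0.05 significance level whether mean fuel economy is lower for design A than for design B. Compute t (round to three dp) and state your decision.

t = -3.097; reject H0

Let group 1 = design A, group 2 = design B. H0: μ_1 = μ_2; H1: μ_1 < μ_2 (Welch's two-sample t-test, left-tailed).
t = (x̄_1 − x̄_2)/√(s_1²/n_1 + s_2²/n_2) = (36.29 − 38.79)/√(2.394²/26 + 3.596²/30) = -3.097
Welch–Satterthwaite df ≈ 50.83
p-value = P(T ≤ -3.097) ≈ 0.0016
Since p ≈ 0.0016 < α = 0.05, reject H0; the data support H1.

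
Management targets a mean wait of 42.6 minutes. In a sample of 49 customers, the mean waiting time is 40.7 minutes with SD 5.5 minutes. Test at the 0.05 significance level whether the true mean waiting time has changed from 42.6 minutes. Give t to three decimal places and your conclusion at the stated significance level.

t = -2.418; reject H0

H0: μ = 42.6; H1: μ ≠ 42.6 (one-sample t-test, two-sided).
t = (x̄ − μ₀)/(s/√n) = (40.7 − 42.6)/(5.5/√49) = -2.418
df = n − 1 = 48
Two-sided p-value ≈ 0.0194
Since p ≈ 0.0194 < α = 0.05, reject H0; the data support H1.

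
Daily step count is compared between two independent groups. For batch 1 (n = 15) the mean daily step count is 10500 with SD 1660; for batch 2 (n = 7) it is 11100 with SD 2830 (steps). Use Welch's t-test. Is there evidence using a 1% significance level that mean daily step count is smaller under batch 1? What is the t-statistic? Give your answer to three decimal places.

-0.521

Let group 1 = batch 1, group 2 = batch 2. H0: μ_1 = μ_2; H1: μ_1 < μ_2 (Welch's two-sample t-test, left-tailed).
t = (x̄_1 − x̄_2)/√(s_1²/n_1 + s_2²/n_2) = (10500 − 11100)/√(1660²/15 + 2830²/7) = -0.521
Welch–Satterthwaite df ≈ 7.99
p-value = P(T ≤ -0.521) ≈ 0.308
Since p ≈ 0.308 > α = 0.01, fail to reject H0; the evidence is not statistically significant.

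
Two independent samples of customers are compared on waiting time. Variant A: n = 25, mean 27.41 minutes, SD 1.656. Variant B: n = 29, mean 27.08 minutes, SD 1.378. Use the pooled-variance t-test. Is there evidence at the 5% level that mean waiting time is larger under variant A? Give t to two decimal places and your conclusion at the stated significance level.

t = 0.80; fail to reject H0

Let group 1 = variant A, group 2 = variant B. H0: μ_1 = μ_2; H1: μ_1 > μ_2 (two-sample pooled-variance t-test, right-tailed).
s_p² = [(25−1)·1.656² + (29−1)·1.378²]/(25+29−2) = 2.28817
t = (27.41 − 27.08)/√[2.28817·(1/25 + 1/29)] = 0.80
df = n₁ + n₂ − 2 = 52
p-value = P(T ≥ 0.80) ≈ 0.2139
Since p ≈ 0.2139 > α = 0.05, fail to reject H0; the evidence is not statistically significant.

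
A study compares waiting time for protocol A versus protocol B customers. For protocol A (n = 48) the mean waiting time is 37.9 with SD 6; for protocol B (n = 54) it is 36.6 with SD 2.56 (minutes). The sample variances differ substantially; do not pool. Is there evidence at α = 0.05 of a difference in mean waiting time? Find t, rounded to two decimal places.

1.39

Let group 1 = protocol A, group 2 = protocol B. H0: μ_1 = μ_2; H1: μ_1 ≠ μ_2 (Welch's two-sample t-test, two-sided).
t = (x̄_1 − x̄_2)/√(s_1²/n_1 + s_2²/n_2) = (37.9 − 36.6)/√(6²/48 + 2.56²/54) = 1.39
Welch–Satterthwaite df ≈ 62.00
Two-sided p-value ≈ 0.169
Since p ≈ 0.169 > α = 0.05, fail to reject H0; the data do not provide sufficient evidence against H0.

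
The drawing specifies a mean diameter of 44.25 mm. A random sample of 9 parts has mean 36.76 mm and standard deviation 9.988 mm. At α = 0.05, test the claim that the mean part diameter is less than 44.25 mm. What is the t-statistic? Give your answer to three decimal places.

H0: μ = 44.25; H1: μ < 44.25 (one-sample t-test, left-tailed).
t = (x̄ − μ₀)/(s/√n) = (36.76 − 44.25)/(9.988/√9) = -2.250
df = n − 1 = 8
p-value = P(T ≤ -2.250) ≈ 0.0273
Since p ≈ 0.0273 < α = 0.05, reject H0; the data support H1.

-2.250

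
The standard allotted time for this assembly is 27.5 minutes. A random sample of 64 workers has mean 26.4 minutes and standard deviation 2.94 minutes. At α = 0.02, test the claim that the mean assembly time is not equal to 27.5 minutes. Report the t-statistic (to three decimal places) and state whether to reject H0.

t = -2.993; reject H0

H0: μ = 27.5; H1: μ ≠ 27.5 (one-sample t-test, two-sided).
t = (x̄ − μ₀)/(s/√n) = (26.4 − 27.5)/(2.94/√64) = -2.993
df = n − 1 = 63
Two-sided p-value ≈ 0.004
Since p ≈ 0.004 < α = 0.02, reject H0; the evidence is statistically significant.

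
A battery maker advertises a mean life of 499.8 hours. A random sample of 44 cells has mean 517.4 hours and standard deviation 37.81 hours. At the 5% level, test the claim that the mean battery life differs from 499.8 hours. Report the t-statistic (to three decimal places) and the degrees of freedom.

t = 3.088, df = 43

H0: μ = 499.8; H1: μ ≠ 499.8 (one-sample t-test, two-sided).
t = (x̄ − μ₀)/(s/√n) = (517.4 − 499.8)/(37.81/√44) = 3.088
df = n − 1 = 43
Two-sided p-value ≈ 0.004
Since p ≈ 0.004 < α = 0.05, reject H0; the evidence is statistically significant.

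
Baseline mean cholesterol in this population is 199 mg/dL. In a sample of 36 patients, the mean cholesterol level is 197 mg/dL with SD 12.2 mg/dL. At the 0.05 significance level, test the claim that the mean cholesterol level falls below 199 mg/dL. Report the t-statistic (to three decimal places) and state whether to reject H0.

H0: μ = 199; H1: μ < 199 (one-sample t-test, left-tailed).
t = (x̄ − μ₀)/(s/√n) = (197 − 199)/(12.2/√36) = -0.984
df = n − 1 = 35
p-value = P(T ≤ -0.984) ≈ 0.166
Since p ≈ 0.166 > α = 0.05, fail to reject H0; the evidence is not statistically significant.

t = -0.984; fail to reject H0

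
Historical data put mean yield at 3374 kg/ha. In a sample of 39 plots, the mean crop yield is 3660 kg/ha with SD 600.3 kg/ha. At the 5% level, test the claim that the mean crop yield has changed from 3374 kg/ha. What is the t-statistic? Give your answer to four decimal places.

H0: μ = 3374; H1: μ ≠ 3374 (one-sample t-test, two-sided).
t = (x̄ − μ₀)/(s/√n) = (3660 − 3374)/(600.3/√39) = 2.9753
df = n − 1 = 38
Two-sided p-value ≈ 0.005
Since p ≈ 0.005 < α = 0.05, reject H0; the evidence is statistically significant.

2.9753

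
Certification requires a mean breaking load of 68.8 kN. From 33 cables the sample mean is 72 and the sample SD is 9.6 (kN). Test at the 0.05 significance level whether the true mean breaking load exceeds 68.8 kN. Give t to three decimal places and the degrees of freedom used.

H0: μ = 68.8; H1: μ > 68.8 (one-sample t-test, right-tailed).
t = (x̄ − μ₀)/(s/√n) = (72 − 68.8)/(9.6/√33) = 1.915
df = n − 1 = 32
p-value = P(T ≥ 1.915) ≈ 0.0322
Since p ≈ 0.0322 < α = 0.05, reject H0; the evidence is statistically significant.

t = 1.915, df = 32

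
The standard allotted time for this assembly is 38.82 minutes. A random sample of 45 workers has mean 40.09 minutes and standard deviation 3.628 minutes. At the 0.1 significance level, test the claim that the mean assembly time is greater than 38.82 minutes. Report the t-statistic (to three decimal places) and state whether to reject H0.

H0: μ = 38.82; H1: μ > 38.82 (one-sample t-test, right-tailed).
t = (x̄ − μ₀)/(s/√n) = (40.09 − 38.82)/(3.628/√45) = 2.348
df = n − 1 = 44
p-value = P(T ≥ 2.348) ≈ 0.012
Since p ≈ 0.012 < α = 0.1, reject H0; the evidence is statistically significant.

t = 2.348; reject H0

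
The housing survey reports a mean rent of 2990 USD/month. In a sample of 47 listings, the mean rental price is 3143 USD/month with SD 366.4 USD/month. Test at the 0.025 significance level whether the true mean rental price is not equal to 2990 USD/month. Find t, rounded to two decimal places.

2.86

H0: μ = 2990; H1: μ ≠ 2990 (one-sample t-test, two-sided).
t = (x̄ − μ₀)/(s/√n) = (3143 − 2990)/(366.4/√47) = 2.86
df = n − 1 = 46
Two-sided p-value ≈ 0.006
Since p ≈ 0.006 < α = 0.025, reject H0; the evidence is statistically significant.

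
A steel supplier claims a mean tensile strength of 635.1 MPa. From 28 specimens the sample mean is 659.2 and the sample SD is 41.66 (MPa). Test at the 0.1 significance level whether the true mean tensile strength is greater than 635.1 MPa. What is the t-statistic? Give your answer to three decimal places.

H0: μ = 635.1; H1: μ > 635.1 (one-sample t-test, right-tailed).
t = (x̄ − μ₀)/(s/√n) = (659.2 − 635.1)/(41.66/√28) = 3.061
df = n − 1 = 27
p-value = P(T ≥ 3.061) ≈ 0.0025
Since p ≈ 0.0025 < α = 0.1, reject H0; the evidence is statistically significant.

3.061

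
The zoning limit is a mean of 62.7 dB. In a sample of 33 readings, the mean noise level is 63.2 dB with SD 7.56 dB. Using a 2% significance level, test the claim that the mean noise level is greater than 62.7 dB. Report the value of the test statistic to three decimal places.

0.380

H0: μ = 62.7; H1: μ > 62.7 (one-sample t-test, right-tailed).
t = (x̄ − μ₀)/(s/√n) = (63.2 − 62.7)/(7.56/√33) = 0.380
df = n − 1 = 32
p-value = P(T ≥ 0.380) ≈ 0.353
Since p ≈ 0.353 > α = 0.02, fail to reject H0; the evidence is not statistically significant.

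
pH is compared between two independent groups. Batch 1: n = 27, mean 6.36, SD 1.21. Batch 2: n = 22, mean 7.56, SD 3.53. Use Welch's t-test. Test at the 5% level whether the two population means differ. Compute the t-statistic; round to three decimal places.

Let group 1 = batch 1, group 2 = batch 2. H0: μ_1 = μ_2; H1: μ_1 ≠ μ_2 (Welch's two-sample t-test, two-sided).
t = (x̄_1 − x̄_2)/√(s_1²/n_1 + s_2²/n_2) = (6.36 − 7.56)/√(1.21²/27 + 3.53²/22) = -1.523
Welch–Satterthwaite df ≈ 25.03
Two-sided p-value ≈ 0.140
Since p ≈ 0.140 > α = 0.05, fail to reject H0; the data do not provide sufficient evidence against H0.

-1.523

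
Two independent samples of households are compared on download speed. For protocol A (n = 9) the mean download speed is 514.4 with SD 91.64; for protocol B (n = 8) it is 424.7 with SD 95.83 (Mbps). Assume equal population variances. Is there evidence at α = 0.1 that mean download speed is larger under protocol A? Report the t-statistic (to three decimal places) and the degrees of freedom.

t = 1.972, df = 15

Let group 1 = protocol A, group 2 = protocol B. H0: μ_1 = μ_2; H1: μ_1 > μ_2 (two-sample pooled-variance t-test, right-tailed).
s_p² = [(9−1)·91.64² + (8−1)·95.83²]/(9+8−2) = 8764.46
t = (514.4 − 424.7)/√[8764.46·(1/9 + 1/8)] = 1.972
df = n₁ + n₂ − 2 = 15
p-value = P(T ≥ 1.972) ≈ 0.0337
Since p ≈ 0.0337 < α = 0.1, reject H0; the evidence is statistically significant.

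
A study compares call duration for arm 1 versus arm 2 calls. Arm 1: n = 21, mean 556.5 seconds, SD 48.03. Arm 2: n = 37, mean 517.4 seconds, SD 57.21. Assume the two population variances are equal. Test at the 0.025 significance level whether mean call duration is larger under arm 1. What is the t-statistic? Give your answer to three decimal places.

Let group 1 = arm 1, group 2 = arm 2. H0: μ_1 = μ_2; H1: μ_1 > μ_2 (two-sample pooled-variance t-test, right-tailed).
s_p² = [(21−1)·48.03² + (37−1)·57.21²]/(21+37−2) = 2927.95
t = (556.5 − 517.4)/√[2927.95·(1/21 + 1/37)] = 2.645
df = n₁ + n₂ − 2 = 56
p-value = P(T ≥ 2.645) ≈ 0.0053
Since p ≈ 0.0053 < α = 0.025, reject H0; the data support H1.

2.645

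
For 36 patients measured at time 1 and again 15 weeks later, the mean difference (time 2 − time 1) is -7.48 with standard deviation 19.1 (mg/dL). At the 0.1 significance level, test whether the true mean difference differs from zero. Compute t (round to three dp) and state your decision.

H0: μ_d = 0; H1: μ_d ≠ 0 (paired t-test on the differences, two-sided).
t = d̄/(s_d/√n) = -7.48/(19.1/√36) = -2.350
df = n − 1 = 35
Two-sided p-value ≈ 0.025
Since p ≈ 0.025 < α = 0.1, reject H0; the data support H1.

t = -2.350; reject H0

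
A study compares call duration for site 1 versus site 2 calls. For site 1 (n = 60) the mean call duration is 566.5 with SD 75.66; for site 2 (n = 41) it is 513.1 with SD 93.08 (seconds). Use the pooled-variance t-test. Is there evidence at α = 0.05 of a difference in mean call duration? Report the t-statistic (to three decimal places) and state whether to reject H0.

Let group 1 = site 1, group 2 = site 2. H0: μ_1 = μ_2; H1: μ_1 ≠ μ_2 (two-sample pooled-variance t-test, two-sided).
s_p² = [(60−1)·75.66² + (41−1)·93.08²]/(60+41−2) = 6912.09
t = (566.5 − 513.1)/√[6912.09·(1/60 + 1/41)] = 3.170
df = n₁ + n₂ − 2 = 99
Two-sided p-value ≈ 0.0020
Since p ≈ 0.0020 < α = 0.05, reject H0; the evidence is statistically significant.

t = 3.170; reject H0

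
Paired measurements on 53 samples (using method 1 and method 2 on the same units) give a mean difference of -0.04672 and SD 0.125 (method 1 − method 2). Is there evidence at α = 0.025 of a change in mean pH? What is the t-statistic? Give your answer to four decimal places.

-2.7210

H0: μ_d = 0; H1: μ_d ≠ 0 (paired t-test on the differences, two-sided).
t = d̄/(s_d/√n) = -0.04672/(0.125/√53) = -2.7210
df = n − 1 = 52
Two-sided p-value ≈ 0.009
Since p ≈ 0.009 < α = 0.025, reject H0; the evidence is statistically significant.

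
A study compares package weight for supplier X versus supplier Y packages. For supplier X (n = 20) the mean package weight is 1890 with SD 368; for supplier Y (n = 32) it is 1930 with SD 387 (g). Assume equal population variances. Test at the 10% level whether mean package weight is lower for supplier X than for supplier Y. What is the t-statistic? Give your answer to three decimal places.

Let group 1 = supplier X, group 2 = supplier Y. H0: μ_1 = μ_2; H1: μ_1 < μ_2 (two-sample pooled-variance t-test, left-tailed).
s_p² = [(20−1)·368² + (32−1)·387²]/(20+32−2) = 144318
t = (1890 − 1930)/√[144318·(1/20 + 1/32)] = -0.369
df = n₁ + n₂ − 2 = 50
p-value = P(T ≤ -0.369) ≈ 0.357
Since p ≈ 0.357 > α = 0.1, fail to reject H0; the evidence is not statistically significant.

-0.369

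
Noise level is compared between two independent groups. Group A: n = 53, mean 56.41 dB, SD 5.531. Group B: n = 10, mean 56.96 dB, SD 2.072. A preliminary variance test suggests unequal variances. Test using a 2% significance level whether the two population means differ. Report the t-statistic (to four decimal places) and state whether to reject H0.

t = -0.5482; fail to reject H0

Let group 1 = group A, group 2 = group B. H0: μ_1 = μ_2; H1: μ_1 ≠ μ_2 (Welch's two-sample t-test, two-sided).
t = (x̄_1 − x̄_2)/√(s_1²/n_1 + s_2²/n_2) = (56.41 − 56.96)/√(5.531²/53 + 2.072²/10) = -0.5482
Welch–Satterthwaite df ≈ 37.68
Two-sided p-value ≈ 0.587
Since p ≈ 0.587 > α = 0.02, fail to reject H0; the data do not provide sufficient evidence against H0.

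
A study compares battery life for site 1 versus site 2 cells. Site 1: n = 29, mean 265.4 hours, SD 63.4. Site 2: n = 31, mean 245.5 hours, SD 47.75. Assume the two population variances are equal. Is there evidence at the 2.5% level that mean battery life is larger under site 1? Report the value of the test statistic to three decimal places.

Let group 1 = site 1, group 2 = site 2. H0: μ_1 = μ_2; H1: μ_1 > μ_2 (two-sample pooled-variance t-test, right-tailed).
s_p² = [(29−1)·63.4² + (31−1)·47.75²]/(29+31−2) = 3119.82
t = (265.4 − 245.5)/√[3119.82·(1/29 + 1/31)] = 1.379
df = n₁ + n₂ − 2 = 58
p-value = P(T ≥ 1.379) ≈ 0.0866
Since p ≈ 0.0866 > α = 0.025, fail to reject H0; the data do not provide sufficient evidence against H0.

1.379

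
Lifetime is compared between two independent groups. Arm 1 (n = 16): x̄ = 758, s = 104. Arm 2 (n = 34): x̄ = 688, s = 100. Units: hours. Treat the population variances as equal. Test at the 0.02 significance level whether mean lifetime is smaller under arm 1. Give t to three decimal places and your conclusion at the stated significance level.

Let group 1 = arm 1, group 2 = arm 2. H0: μ_1 = μ_2; H1: μ_1 < μ_2 (two-sample pooled-variance t-test, left-tailed).
s_p² = [(16−1)·104² + (34−1)·100²]/(16+34−2) = 10255
t = (758 − 688)/√[10255·(1/16 + 1/34)] = 2.280
df = n₁ + n₂ − 2 = 48
p-value = P(T ≤ 2.280) ≈ 0.9865
Since p ≈ 0.9865 > α = 0.02, fail to reject H0; the data do not provide sufficient evidence against H0.

t = 2.280; fail to reject H0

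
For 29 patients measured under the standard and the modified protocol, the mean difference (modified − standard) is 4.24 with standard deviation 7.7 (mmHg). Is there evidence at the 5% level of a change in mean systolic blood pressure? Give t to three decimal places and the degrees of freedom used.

t = 2.965, df = 28

H0: μ_d = 0; H1: μ_d ≠ 0 (paired t-test on the differences, two-sided).
t = d̄/(s_d/√n) = 4.24/(7.7/√29) = 2.965
df = n − 1 = 28
Two-sided p-value ≈ 0.006
Since p ≈ 0.006 < α = 0.05, reject H0; the evidence is statistically significant.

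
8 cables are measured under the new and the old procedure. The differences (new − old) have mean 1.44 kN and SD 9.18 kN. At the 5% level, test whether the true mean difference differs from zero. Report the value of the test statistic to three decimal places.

H0: μ_d = 0; H1: μ_d ≠ 0 (paired t-test on the differences, two-sided).
t = d̄/(s_d/√n) = 1.44/(9.18/√8) = 0.444
df = n − 1 = 7
Two-sided p-value ≈ 0.6707
Since p ≈ 0.6707 > α = 0.05, fail to reject H0; the data do not provide sufficient evidence against H0.

0.444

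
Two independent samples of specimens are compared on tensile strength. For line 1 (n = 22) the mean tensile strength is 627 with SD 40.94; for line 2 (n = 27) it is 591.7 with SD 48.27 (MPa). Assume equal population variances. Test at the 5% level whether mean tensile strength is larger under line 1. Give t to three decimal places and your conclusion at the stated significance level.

Let group 1 = line 1, group 2 = line 2. H0: μ_1 = μ_2; H1: μ_1 > μ_2 (two-sample pooled-variance t-test, right-tailed).
s_p² = [(22−1)·40.94² + (27−1)·48.27²]/(22+27−2) = 2037.82
t = (627 − 591.7)/√[2037.82·(1/22 + 1/27)] = 2.723
df = n₁ + n₂ − 2 = 47
p-value = P(T ≥ 2.723) ≈ 0.0045
Since p ≈ 0.0045 < α = 0.05, reject H0; the data support H1.

t = 2.723; reject H0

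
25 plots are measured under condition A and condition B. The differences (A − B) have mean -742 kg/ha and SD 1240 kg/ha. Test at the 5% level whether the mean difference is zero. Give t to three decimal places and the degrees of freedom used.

t = -2.992, df = 24

H0: μ_d = 0; H1: μ_d ≠ 0 (paired t-test on the differences, two-sided).
t = d̄/(s_d/√n) = -742/(1240/√25) = -2.992
df = n − 1 = 24
Two-sided p-value ≈ 0.006
Since p ≈ 0.006 < α = 0.05, reject H0; the evidence is statistically significant.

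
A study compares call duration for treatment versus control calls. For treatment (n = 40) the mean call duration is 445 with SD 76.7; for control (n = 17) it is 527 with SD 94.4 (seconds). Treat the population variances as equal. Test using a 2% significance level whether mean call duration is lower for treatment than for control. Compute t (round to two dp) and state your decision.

Let group 1 = treatment, group 2 = control. H0: μ_1 = μ_2; H1: μ_1 < μ_2 (two-sample pooled-variance t-test, left-tailed).
s_p² = [(40−1)·76.7² + (17−1)·94.4²]/(40+17−2) = 6763.9
t = (445 − 527)/√[6763.9·(1/40 + 1/17)] = -3.44
df = n₁ + n₂ − 2 = 55
p-value = P(T ≤ -3.44) ≈ 0.001
Since p ≈ 0.001 < α = 0.02, reject H0; the data support H1.

t = -3.44; reject H0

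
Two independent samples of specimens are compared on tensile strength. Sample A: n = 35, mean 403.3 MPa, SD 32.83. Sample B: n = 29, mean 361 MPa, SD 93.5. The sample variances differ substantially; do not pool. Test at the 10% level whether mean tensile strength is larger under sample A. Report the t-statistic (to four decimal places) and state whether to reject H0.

t = 2.3206; reject H0

Let group 1 = sample A, group 2 = sample B. H0: μ_1 = μ_2; H1: μ_1 > μ_2 (Welch's two-sample t-test, right-tailed).
t = (x̄_1 − x̄_2)/√(s_1²/n_1 + s_2²/n_2) = (403.3 − 361)/√(32.83²/35 + 93.5²/29) = 2.3206
Welch–Satterthwaite df ≈ 33.72
p-value = P(T ≥ 2.3206) ≈ 0.0132
Since p ≈ 0.0132 < α = 0.1, reject H0; the data support H1.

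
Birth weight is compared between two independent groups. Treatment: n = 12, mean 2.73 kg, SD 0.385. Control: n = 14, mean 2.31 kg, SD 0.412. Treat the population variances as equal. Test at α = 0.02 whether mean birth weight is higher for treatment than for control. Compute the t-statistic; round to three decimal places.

Let group 1 = treatment, group 2 = control. H0: μ_1 = μ_2; H1: μ_1 > μ_2 (two-sample pooled-variance t-test, right-tailed).
s_p² = [(12−1)·0.385² + (14−1)·0.412²]/(12+14−2) = 0.159881
t = (2.73 − 2.31)/√[0.159881·(1/12 + 1/14)] = 2.670
df = n₁ + n₂ − 2 = 24
p-value = P(T ≥ 2.670) ≈ 0.0067
Since p ≈ 0.0067 < α = 0.02, reject H0; the data support H1.

2.670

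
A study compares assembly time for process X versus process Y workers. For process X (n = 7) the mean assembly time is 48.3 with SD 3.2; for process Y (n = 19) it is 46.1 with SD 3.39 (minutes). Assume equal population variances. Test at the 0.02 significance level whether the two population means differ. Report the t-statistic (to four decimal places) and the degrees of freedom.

Let group 1 = process X, group 2 = process Y. H0: μ_1 = μ_2; H1: μ_1 ≠ μ_2 (two-sample pooled-variance t-test, two-sided).
s_p² = [(7−1)·3.2² + (19−1)·3.39²]/(7+19−2) = 11.1791
t = (48.3 − 46.1)/√[11.1791·(1/7 + 1/19)] = 1.4882
df = n₁ + n₂ − 2 = 24
Two-sided p-value ≈ 0.1497
Since p ≈ 0.1497 > α = 0.02, fail to reject H0; the data do not provide sufficient evidence against H0.

t = 1.4882, df = 24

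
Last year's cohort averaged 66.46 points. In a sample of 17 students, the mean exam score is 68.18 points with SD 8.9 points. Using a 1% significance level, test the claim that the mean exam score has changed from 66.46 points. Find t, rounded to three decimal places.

H0: μ = 66.46; H1: μ ≠ 66.46 (one-sample t-test, two-sided).
t = (x̄ − μ₀)/(s/√n) = (68.18 − 66.46)/(8.9/√17) = 0.797
df = n − 1 = 16
Two-sided p-value ≈ 0.437
Since p ≈ 0.437 > α = 0.01, fail to reject H0; the data do not provide sufficient evidence against H0.

0.797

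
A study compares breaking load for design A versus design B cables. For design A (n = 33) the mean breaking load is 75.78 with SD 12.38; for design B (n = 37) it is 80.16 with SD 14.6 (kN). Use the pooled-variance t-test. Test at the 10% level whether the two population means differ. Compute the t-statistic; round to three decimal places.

Let group 1 = design A, group 2 = design B. H0: μ_1 = μ_2; H1: μ_1 ≠ μ_2 (two-sample pooled-variance t-test, two-sided).
s_p² = [(33−1)·12.38² + (37−1)·14.6²]/(33+37−2) = 184.974
t = (75.78 − 80.16)/√[184.974·(1/33 + 1/37)] = -1.345
df = n₁ + n₂ − 2 = 68
Two-sided p-value ≈ 0.1831
Since p ≈ 0.1831 > α = 0.1, fail to reject H0; the evidence is not statistically significant.

-1.345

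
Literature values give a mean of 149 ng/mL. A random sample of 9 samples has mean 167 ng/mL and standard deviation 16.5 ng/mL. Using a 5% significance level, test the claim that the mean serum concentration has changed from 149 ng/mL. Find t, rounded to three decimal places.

H0: μ = 149; H1: μ ≠ 149 (one-sample t-test, two-sided).
t = (x̄ − μ₀)/(s/√n) = (167 − 149)/(16.5/√9) = 3.273
df = n − 1 = 8
Two-sided p-value ≈ 0.011
Since p ≈ 0.011 < α = 0.05, reject H0; the data support H1.

3.273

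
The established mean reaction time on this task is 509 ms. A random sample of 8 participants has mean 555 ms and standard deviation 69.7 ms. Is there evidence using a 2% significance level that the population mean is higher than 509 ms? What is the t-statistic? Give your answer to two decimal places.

H0: μ = 509; H1: μ > 509 (one-sample t-test, right-tailed).
t = (x̄ − μ₀)/(s/√n) = (555 − 509)/(69.7/√8) = 1.87
df = n − 1 = 7
p-value = P(T ≥ 1.87) ≈ 0.0521
Since p ≈ 0.0521 > α = 0.02, fail to reject H0; the data do not provide sufficient evidence against H0.

1.87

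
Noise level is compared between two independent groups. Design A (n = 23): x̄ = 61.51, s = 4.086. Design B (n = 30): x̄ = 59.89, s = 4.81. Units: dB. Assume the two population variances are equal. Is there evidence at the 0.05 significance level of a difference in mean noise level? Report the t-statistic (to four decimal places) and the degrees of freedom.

t = 1.2955, df = 51

Let group 1 = design A, group 2 = design B. H0: μ_1 = μ_2; H1: μ_1 ≠ μ_2 (two-sample pooled-variance t-test, two-sided).
s_p² = [(23−1)·4.086² + (30−1)·4.81²]/(23+30−2) = 20.3578
t = (61.51 − 59.89)/√[20.3578·(1/23 + 1/30)] = 1.2955
df = n₁ + n₂ − 2 = 51
Two-sided p-value ≈ 0.2010
Since p ≈ 0.2010 > α = 0.05, fail to reject H0; the evidence is not statistically significant.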